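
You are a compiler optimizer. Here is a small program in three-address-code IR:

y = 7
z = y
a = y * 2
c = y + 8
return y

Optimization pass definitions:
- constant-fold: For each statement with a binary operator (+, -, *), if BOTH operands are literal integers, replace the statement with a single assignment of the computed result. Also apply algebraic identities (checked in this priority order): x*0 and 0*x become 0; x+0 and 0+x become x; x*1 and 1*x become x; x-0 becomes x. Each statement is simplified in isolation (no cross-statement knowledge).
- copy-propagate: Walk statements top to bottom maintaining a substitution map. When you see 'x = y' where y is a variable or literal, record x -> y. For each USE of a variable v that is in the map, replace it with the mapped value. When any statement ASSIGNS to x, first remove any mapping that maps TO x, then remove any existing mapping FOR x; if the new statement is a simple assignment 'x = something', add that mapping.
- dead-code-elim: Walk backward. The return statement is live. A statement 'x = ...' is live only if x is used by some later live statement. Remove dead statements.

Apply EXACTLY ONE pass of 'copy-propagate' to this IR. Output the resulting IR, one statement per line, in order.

Answer: y = 7
z = 7
a = 7 * 2
c = 7 + 8
return 7

Derivation:
Applying copy-propagate statement-by-statement:
  [1] y = 7  (unchanged)
  [2] z = y  -> z = 7
  [3] a = y * 2  -> a = 7 * 2
  [4] c = y + 8  -> c = 7 + 8
  [5] return y  -> return 7
Result (5 stmts):
  y = 7
  z = 7
  a = 7 * 2
  c = 7 + 8
  return 7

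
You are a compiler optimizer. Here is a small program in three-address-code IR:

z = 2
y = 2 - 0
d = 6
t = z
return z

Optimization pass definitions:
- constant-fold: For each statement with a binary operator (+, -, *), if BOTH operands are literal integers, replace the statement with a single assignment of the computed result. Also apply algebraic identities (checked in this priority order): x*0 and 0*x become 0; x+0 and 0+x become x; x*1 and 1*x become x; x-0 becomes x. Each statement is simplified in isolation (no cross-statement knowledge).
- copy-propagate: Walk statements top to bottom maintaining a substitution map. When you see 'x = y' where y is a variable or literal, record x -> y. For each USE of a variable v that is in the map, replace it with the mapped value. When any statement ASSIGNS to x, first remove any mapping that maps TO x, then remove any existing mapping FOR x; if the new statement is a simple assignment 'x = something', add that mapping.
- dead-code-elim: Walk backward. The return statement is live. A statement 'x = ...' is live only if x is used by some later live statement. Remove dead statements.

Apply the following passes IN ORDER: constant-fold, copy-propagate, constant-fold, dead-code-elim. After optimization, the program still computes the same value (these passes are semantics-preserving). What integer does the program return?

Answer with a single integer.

Initial IR:
  z = 2
  y = 2 - 0
  d = 6
  t = z
  return z
After constant-fold (5 stmts):
  z = 2
  y = 2
  d = 6
  t = z
  return z
After copy-propagate (5 stmts):
  z = 2
  y = 2
  d = 6
  t = 2
  return 2
After constant-fold (5 stmts):
  z = 2
  y = 2
  d = 6
  t = 2
  return 2
After dead-code-elim (1 stmts):
  return 2
Evaluate:
  z = 2  =>  z = 2
  y = 2 - 0  =>  y = 2
  d = 6  =>  d = 6
  t = z  =>  t = 2
  return z = 2

Answer: 2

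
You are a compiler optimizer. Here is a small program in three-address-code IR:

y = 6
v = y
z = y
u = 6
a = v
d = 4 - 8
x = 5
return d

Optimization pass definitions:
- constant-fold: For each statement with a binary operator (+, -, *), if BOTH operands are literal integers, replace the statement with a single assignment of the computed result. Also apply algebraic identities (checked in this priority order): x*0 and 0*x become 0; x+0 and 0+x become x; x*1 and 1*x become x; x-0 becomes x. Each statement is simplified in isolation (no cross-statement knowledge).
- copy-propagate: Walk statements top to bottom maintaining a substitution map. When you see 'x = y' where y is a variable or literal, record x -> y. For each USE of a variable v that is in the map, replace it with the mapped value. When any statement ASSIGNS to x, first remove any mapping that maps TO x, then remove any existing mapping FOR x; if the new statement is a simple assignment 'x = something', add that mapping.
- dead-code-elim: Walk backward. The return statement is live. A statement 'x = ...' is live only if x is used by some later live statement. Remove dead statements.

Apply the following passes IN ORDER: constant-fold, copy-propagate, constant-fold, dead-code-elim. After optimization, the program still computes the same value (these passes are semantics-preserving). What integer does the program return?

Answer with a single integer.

Answer: -4

Derivation:
Initial IR:
  y = 6
  v = y
  z = y
  u = 6
  a = v
  d = 4 - 8
  x = 5
  return d
After constant-fold (8 stmts):
  y = 6
  v = y
  z = y
  u = 6
  a = v
  d = -4
  x = 5
  return d
After copy-propagate (8 stmts):
  y = 6
  v = 6
  z = 6
  u = 6
  a = 6
  d = -4
  x = 5
  return -4
After constant-fold (8 stmts):
  y = 6
  v = 6
  z = 6
  u = 6
  a = 6
  d = -4
  x = 5
  return -4
After dead-code-elim (1 stmts):
  return -4
Evaluate:
  y = 6  =>  y = 6
  v = y  =>  v = 6
  z = y  =>  z = 6
  u = 6  =>  u = 6
  a = v  =>  a = 6
  d = 4 - 8  =>  d = -4
  x = 5  =>  x = 5
  return d = -4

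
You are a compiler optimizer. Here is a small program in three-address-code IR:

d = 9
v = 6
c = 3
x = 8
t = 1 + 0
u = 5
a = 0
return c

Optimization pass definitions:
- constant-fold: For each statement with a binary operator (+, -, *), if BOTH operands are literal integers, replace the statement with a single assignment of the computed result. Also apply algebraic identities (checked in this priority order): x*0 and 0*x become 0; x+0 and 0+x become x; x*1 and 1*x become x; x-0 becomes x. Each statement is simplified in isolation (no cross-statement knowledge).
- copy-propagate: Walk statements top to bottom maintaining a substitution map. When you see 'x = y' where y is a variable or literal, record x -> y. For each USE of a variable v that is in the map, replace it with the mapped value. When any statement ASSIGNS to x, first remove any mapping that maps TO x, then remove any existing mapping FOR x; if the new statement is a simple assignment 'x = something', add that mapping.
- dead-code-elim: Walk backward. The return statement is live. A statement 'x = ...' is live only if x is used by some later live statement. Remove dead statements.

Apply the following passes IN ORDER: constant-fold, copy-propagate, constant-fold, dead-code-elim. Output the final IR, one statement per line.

Initial IR:
  d = 9
  v = 6
  c = 3
  x = 8
  t = 1 + 0
  u = 5
  a = 0
  return c
After constant-fold (8 stmts):
  d = 9
  v = 6
  c = 3
  x = 8
  t = 1
  u = 5
  a = 0
  return c
After copy-propagate (8 stmts):
  d = 9
  v = 6
  c = 3
  x = 8
  t = 1
  u = 5
  a = 0
  return 3
After constant-fold (8 stmts):
  d = 9
  v = 6
  c = 3
  x = 8
  t = 1
  u = 5
  a = 0
  return 3
After dead-code-elim (1 stmts):
  return 3

Answer: return 3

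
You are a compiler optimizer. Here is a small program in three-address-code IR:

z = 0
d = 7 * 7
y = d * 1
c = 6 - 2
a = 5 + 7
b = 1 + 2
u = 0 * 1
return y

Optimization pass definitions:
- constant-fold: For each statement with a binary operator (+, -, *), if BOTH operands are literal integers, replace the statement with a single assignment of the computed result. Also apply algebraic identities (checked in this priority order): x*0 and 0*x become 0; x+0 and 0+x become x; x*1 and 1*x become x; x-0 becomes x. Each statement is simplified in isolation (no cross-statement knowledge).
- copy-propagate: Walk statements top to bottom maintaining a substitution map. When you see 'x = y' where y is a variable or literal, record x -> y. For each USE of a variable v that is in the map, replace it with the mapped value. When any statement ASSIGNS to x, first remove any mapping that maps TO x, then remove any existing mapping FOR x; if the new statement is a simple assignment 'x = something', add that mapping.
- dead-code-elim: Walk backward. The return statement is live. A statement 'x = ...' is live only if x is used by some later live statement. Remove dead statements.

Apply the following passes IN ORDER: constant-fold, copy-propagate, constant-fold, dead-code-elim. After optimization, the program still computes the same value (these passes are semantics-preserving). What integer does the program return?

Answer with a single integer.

Answer: 49

Derivation:
Initial IR:
  z = 0
  d = 7 * 7
  y = d * 1
  c = 6 - 2
  a = 5 + 7
  b = 1 + 2
  u = 0 * 1
  return y
After constant-fold (8 stmts):
  z = 0
  d = 49
  y = d
  c = 4
  a = 12
  b = 3
  u = 0
  return y
After copy-propagate (8 stmts):
  z = 0
  d = 49
  y = 49
  c = 4
  a = 12
  b = 3
  u = 0
  return 49
After constant-fold (8 stmts):
  z = 0
  d = 49
  y = 49
  c = 4
  a = 12
  b = 3
  u = 0
  return 49
After dead-code-elim (1 stmts):
  return 49
Evaluate:
  z = 0  =>  z = 0
  d = 7 * 7  =>  d = 49
  y = d * 1  =>  y = 49
  c = 6 - 2  =>  c = 4
  a = 5 + 7  =>  a = 12
  b = 1 + 2  =>  b = 3
  u = 0 * 1  =>  u = 0
  return y = 49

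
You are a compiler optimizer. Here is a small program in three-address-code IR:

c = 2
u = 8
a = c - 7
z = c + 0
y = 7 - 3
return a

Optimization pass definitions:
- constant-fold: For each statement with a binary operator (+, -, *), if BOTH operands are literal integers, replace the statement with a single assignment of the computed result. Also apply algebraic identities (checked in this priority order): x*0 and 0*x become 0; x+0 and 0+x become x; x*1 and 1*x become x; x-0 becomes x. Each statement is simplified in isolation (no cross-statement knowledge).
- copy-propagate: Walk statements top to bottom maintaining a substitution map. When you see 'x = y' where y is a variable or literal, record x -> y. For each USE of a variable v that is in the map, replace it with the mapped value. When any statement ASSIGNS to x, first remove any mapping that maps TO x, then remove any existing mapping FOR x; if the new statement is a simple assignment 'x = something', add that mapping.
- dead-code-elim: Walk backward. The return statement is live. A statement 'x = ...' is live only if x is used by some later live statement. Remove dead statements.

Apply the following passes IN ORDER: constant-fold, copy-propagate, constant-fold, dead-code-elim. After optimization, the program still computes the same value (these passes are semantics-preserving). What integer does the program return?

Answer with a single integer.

Initial IR:
  c = 2
  u = 8
  a = c - 7
  z = c + 0
  y = 7 - 3
  return a
After constant-fold (6 stmts):
  c = 2
  u = 8
  a = c - 7
  z = c
  y = 4
  return a
After copy-propagate (6 stmts):
  c = 2
  u = 8
  a = 2 - 7
  z = 2
  y = 4
  return a
After constant-fold (6 stmts):
  c = 2
  u = 8
  a = -5
  z = 2
  y = 4
  return a
After dead-code-elim (2 stmts):
  a = -5
  return a
Evaluate:
  c = 2  =>  c = 2
  u = 8  =>  u = 8
  a = c - 7  =>  a = -5
  z = c + 0  =>  z = 2
  y = 7 - 3  =>  y = 4
  return a = -5

Answer: -5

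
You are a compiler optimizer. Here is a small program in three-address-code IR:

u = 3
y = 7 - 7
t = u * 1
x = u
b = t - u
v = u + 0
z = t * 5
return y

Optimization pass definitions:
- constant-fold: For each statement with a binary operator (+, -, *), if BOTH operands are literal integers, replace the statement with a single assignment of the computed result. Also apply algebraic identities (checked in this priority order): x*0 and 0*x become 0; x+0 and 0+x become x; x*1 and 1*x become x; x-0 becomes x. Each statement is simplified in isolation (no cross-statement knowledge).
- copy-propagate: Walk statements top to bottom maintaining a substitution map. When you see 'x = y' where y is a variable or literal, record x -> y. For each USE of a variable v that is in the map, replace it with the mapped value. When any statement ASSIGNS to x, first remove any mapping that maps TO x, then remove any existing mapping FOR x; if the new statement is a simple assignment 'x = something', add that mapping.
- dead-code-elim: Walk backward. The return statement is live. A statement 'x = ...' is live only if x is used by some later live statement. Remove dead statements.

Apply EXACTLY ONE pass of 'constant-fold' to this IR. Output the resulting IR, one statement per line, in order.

Answer: u = 3
y = 0
t = u
x = u
b = t - u
v = u
z = t * 5
return y

Derivation:
Applying constant-fold statement-by-statement:
  [1] u = 3  (unchanged)
  [2] y = 7 - 7  -> y = 0
  [3] t = u * 1  -> t = u
  [4] x = u  (unchanged)
  [5] b = t - u  (unchanged)
  [6] v = u + 0  -> v = u
  [7] z = t * 5  (unchanged)
  [8] return y  (unchanged)
Result (8 stmts):
  u = 3
  y = 0
  t = u
  x = u
  b = t - u
  v = u
  z = t * 5
  return y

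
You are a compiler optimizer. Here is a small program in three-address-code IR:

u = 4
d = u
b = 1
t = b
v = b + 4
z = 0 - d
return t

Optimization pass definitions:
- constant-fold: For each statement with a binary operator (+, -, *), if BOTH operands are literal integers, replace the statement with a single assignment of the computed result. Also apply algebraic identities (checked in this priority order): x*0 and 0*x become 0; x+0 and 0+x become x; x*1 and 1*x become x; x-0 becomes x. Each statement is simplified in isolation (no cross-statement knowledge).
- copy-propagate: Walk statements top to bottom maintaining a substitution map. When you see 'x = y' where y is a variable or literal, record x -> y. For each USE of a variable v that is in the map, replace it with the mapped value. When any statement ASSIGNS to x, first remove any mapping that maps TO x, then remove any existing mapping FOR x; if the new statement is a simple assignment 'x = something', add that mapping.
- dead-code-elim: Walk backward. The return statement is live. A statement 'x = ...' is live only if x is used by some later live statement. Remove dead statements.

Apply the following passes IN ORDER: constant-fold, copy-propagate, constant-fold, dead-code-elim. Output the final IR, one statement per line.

Initial IR:
  u = 4
  d = u
  b = 1
  t = b
  v = b + 4
  z = 0 - d
  return t
After constant-fold (7 stmts):
  u = 4
  d = u
  b = 1
  t = b
  v = b + 4
  z = 0 - d
  return t
After copy-propagate (7 stmts):
  u = 4
  d = 4
  b = 1
  t = 1
  v = 1 + 4
  z = 0 - 4
  return 1
After constant-fold (7 stmts):
  u = 4
  d = 4
  b = 1
  t = 1
  v = 5
  z = -4
  return 1
After dead-code-elim (1 stmts):
  return 1

Answer: return 1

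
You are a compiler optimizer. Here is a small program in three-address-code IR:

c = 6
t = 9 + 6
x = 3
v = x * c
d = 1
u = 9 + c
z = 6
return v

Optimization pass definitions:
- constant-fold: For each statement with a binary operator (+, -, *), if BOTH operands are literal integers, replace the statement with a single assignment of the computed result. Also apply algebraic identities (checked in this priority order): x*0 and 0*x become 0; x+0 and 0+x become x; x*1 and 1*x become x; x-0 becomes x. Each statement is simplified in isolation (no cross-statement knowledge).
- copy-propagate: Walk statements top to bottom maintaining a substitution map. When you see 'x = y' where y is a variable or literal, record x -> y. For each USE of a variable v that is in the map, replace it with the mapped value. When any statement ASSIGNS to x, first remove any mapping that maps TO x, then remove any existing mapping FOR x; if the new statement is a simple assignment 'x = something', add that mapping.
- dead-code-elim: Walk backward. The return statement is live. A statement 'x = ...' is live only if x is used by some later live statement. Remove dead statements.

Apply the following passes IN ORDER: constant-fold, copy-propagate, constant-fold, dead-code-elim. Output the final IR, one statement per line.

Initial IR:
  c = 6
  t = 9 + 6
  x = 3
  v = x * c
  d = 1
  u = 9 + c
  z = 6
  return v
After constant-fold (8 stmts):
  c = 6
  t = 15
  x = 3
  v = x * c
  d = 1
  u = 9 + c
  z = 6
  return v
After copy-propagate (8 stmts):
  c = 6
  t = 15
  x = 3
  v = 3 * 6
  d = 1
  u = 9 + 6
  z = 6
  return v
After constant-fold (8 stmts):
  c = 6
  t = 15
  x = 3
  v = 18
  d = 1
  u = 15
  z = 6
  return v
After dead-code-elim (2 stmts):
  v = 18
  return v

Answer: v = 18
return v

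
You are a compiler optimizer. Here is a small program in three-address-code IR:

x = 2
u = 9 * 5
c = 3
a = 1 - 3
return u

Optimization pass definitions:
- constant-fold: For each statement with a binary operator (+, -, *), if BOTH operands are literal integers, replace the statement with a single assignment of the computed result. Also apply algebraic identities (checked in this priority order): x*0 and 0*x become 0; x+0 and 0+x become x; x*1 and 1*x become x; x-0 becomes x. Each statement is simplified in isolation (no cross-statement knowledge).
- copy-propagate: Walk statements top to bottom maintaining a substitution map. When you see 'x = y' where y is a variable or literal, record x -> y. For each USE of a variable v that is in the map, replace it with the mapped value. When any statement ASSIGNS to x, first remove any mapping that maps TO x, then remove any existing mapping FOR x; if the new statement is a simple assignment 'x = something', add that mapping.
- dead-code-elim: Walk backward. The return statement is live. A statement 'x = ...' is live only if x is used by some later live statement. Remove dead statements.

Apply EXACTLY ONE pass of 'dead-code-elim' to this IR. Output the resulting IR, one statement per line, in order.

Applying dead-code-elim statement-by-statement:
  [5] return u  -> KEEP (return); live=['u']
  [4] a = 1 - 3  -> DEAD (a not live)
  [3] c = 3  -> DEAD (c not live)
  [2] u = 9 * 5  -> KEEP; live=[]
  [1] x = 2  -> DEAD (x not live)
Result (2 stmts):
  u = 9 * 5
  return u

Answer: u = 9 * 5
return u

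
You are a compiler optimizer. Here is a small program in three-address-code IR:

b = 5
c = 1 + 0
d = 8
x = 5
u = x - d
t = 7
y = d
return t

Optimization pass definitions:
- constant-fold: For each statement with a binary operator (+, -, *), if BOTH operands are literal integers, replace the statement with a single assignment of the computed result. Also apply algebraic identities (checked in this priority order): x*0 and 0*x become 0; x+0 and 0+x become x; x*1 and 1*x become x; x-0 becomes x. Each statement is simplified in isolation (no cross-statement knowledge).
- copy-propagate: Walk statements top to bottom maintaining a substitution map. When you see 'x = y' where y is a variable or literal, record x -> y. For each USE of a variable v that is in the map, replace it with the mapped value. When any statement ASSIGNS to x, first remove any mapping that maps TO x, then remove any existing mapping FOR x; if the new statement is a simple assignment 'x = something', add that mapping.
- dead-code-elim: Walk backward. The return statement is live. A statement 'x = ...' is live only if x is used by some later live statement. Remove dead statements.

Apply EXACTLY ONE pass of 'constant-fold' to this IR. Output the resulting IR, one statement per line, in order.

Applying constant-fold statement-by-statement:
  [1] b = 5  (unchanged)
  [2] c = 1 + 0  -> c = 1
  [3] d = 8  (unchanged)
  [4] x = 5  (unchanged)
  [5] u = x - d  (unchanged)
  [6] t = 7  (unchanged)
  [7] y = d  (unchanged)
  [8] return t  (unchanged)
Result (8 stmts):
  b = 5
  c = 1
  d = 8
  x = 5
  u = x - d
  t = 7
  y = d
  return t

Answer: b = 5
c = 1
d = 8
x = 5
u = x - d
t = 7
y = d
return t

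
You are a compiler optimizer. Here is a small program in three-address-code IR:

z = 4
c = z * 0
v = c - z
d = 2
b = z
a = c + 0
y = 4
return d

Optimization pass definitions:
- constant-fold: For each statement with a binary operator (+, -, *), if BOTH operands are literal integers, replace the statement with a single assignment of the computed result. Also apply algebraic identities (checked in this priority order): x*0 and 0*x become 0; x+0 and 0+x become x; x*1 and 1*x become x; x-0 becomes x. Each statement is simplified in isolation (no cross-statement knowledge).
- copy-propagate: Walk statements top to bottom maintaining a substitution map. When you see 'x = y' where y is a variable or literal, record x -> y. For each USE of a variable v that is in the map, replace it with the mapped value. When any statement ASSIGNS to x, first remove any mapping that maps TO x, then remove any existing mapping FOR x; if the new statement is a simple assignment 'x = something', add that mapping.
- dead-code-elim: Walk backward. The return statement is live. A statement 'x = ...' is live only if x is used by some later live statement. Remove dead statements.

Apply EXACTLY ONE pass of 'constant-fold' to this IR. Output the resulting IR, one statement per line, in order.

Applying constant-fold statement-by-statement:
  [1] z = 4  (unchanged)
  [2] c = z * 0  -> c = 0
  [3] v = c - z  (unchanged)
  [4] d = 2  (unchanged)
  [5] b = z  (unchanged)
  [6] a = c + 0  -> a = c
  [7] y = 4  (unchanged)
  [8] return d  (unchanged)
Result (8 stmts):
  z = 4
  c = 0
  v = c - z
  d = 2
  b = z
  a = c
  y = 4
  return d

Answer: z = 4
c = 0
v = c - z
d = 2
b = z
a = c
y = 4
return d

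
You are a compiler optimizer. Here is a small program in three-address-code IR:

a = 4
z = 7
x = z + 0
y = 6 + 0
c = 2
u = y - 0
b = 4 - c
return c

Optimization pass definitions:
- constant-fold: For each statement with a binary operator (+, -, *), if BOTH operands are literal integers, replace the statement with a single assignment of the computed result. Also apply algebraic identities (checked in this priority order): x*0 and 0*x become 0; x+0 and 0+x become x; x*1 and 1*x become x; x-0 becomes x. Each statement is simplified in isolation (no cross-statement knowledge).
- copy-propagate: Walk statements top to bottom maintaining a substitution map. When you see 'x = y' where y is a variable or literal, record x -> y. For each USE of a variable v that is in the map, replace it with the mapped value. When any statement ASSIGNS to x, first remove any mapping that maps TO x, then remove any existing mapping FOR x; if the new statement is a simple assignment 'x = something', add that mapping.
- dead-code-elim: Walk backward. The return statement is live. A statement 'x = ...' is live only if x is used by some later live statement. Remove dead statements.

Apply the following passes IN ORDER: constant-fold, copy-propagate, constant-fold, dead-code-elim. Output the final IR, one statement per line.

Answer: return 2

Derivation:
Initial IR:
  a = 4
  z = 7
  x = z + 0
  y = 6 + 0
  c = 2
  u = y - 0
  b = 4 - c
  return c
After constant-fold (8 stmts):
  a = 4
  z = 7
  x = z
  y = 6
  c = 2
  u = y
  b = 4 - c
  return c
After copy-propagate (8 stmts):
  a = 4
  z = 7
  x = 7
  y = 6
  c = 2
  u = 6
  b = 4 - 2
  return 2
After constant-fold (8 stmts):
  a = 4
  z = 7
  x = 7
  y = 6
  c = 2
  u = 6
  b = 2
  return 2
After dead-code-elim (1 stmts):
  return 2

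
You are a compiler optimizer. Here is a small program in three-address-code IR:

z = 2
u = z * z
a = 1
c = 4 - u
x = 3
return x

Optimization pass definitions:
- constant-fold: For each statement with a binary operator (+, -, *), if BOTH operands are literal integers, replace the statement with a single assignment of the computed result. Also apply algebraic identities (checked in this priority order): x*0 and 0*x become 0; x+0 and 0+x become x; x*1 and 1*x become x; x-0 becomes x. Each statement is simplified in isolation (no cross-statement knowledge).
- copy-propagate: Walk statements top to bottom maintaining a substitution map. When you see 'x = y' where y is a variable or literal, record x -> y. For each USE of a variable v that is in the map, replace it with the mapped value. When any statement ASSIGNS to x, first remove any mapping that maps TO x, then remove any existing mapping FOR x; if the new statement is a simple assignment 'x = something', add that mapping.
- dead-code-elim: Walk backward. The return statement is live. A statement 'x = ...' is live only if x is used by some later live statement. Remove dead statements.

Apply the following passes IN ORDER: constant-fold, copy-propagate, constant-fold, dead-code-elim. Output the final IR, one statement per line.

Answer: return 3

Derivation:
Initial IR:
  z = 2
  u = z * z
  a = 1
  c = 4 - u
  x = 3
  return x
After constant-fold (6 stmts):
  z = 2
  u = z * z
  a = 1
  c = 4 - u
  x = 3
  return x
After copy-propagate (6 stmts):
  z = 2
  u = 2 * 2
  a = 1
  c = 4 - u
  x = 3
  return 3
After constant-fold (6 stmts):
  z = 2
  u = 4
  a = 1
  c = 4 - u
  x = 3
  return 3
After dead-code-elim (1 stmts):
  return 3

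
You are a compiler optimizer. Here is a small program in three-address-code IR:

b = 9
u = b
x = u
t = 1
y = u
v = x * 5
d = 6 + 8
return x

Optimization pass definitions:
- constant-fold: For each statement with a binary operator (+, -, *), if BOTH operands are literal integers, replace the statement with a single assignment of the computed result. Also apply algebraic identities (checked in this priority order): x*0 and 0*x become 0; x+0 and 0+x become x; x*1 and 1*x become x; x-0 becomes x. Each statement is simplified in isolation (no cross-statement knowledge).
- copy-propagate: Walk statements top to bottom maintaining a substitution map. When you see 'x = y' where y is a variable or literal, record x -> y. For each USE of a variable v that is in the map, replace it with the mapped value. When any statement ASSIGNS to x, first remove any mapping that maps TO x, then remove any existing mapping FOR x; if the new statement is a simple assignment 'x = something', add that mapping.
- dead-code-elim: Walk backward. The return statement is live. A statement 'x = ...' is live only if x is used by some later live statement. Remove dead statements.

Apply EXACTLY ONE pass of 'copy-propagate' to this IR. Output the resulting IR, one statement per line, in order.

Answer: b = 9
u = 9
x = 9
t = 1
y = 9
v = 9 * 5
d = 6 + 8
return 9

Derivation:
Applying copy-propagate statement-by-statement:
  [1] b = 9  (unchanged)
  [2] u = b  -> u = 9
  [3] x = u  -> x = 9
  [4] t = 1  (unchanged)
  [5] y = u  -> y = 9
  [6] v = x * 5  -> v = 9 * 5
  [7] d = 6 + 8  (unchanged)
  [8] return x  -> return 9
Result (8 stmts):
  b = 9
  u = 9
  x = 9
  t = 1
  y = 9
  v = 9 * 5
  d = 6 + 8
  return 9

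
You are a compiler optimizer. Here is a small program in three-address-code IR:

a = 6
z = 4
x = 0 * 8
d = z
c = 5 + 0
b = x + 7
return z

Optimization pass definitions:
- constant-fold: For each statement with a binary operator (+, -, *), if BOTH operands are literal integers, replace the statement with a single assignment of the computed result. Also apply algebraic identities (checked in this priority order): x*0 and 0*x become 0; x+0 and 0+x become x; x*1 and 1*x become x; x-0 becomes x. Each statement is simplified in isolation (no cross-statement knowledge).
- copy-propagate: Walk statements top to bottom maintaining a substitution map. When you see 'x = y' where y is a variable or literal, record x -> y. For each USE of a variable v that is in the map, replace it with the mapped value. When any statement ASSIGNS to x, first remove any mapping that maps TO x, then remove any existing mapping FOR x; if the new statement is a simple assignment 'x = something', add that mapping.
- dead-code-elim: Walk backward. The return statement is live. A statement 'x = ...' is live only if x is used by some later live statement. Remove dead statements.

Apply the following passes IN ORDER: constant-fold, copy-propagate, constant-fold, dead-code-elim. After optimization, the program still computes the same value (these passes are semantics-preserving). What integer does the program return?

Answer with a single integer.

Initial IR:
  a = 6
  z = 4
  x = 0 * 8
  d = z
  c = 5 + 0
  b = x + 7
  return z
After constant-fold (7 stmts):
  a = 6
  z = 4
  x = 0
  d = z
  c = 5
  b = x + 7
  return z
After copy-propagate (7 stmts):
  a = 6
  z = 4
  x = 0
  d = 4
  c = 5
  b = 0 + 7
  return 4
After constant-fold (7 stmts):
  a = 6
  z = 4
  x = 0
  d = 4
  c = 5
  b = 7
  return 4
After dead-code-elim (1 stmts):
  return 4
Evaluate:
  a = 6  =>  a = 6
  z = 4  =>  z = 4
  x = 0 * 8  =>  x = 0
  d = z  =>  d = 4
  c = 5 + 0  =>  c = 5
  b = x + 7  =>  b = 7
  return z = 4

Answer: 4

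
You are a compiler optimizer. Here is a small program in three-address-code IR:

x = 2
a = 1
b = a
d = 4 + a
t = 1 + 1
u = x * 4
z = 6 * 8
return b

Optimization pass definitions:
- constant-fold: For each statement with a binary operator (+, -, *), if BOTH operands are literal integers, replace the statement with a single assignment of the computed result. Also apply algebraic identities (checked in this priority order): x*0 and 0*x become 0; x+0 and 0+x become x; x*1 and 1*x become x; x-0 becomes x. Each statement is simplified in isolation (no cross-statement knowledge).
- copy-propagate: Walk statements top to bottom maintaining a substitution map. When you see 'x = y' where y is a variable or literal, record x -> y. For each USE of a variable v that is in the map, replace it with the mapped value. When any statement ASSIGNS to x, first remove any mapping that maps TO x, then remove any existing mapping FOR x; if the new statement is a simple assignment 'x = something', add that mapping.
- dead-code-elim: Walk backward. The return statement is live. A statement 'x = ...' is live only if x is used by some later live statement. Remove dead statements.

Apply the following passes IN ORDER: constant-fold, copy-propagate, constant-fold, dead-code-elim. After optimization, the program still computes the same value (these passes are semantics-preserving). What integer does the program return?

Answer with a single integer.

Answer: 1

Derivation:
Initial IR:
  x = 2
  a = 1
  b = a
  d = 4 + a
  t = 1 + 1
  u = x * 4
  z = 6 * 8
  return b
After constant-fold (8 stmts):
  x = 2
  a = 1
  b = a
  d = 4 + a
  t = 2
  u = x * 4
  z = 48
  return b
After copy-propagate (8 stmts):
  x = 2
  a = 1
  b = 1
  d = 4 + 1
  t = 2
  u = 2 * 4
  z = 48
  return 1
After constant-fold (8 stmts):
  x = 2
  a = 1
  b = 1
  d = 5
  t = 2
  u = 8
  z = 48
  return 1
After dead-code-elim (1 stmts):
  return 1
Evaluate:
  x = 2  =>  x = 2
  a = 1  =>  a = 1
  b = a  =>  b = 1
  d = 4 + a  =>  d = 5
  t = 1 + 1  =>  t = 2
  u = x * 4  =>  u = 8
  z = 6 * 8  =>  z = 48
  return b = 1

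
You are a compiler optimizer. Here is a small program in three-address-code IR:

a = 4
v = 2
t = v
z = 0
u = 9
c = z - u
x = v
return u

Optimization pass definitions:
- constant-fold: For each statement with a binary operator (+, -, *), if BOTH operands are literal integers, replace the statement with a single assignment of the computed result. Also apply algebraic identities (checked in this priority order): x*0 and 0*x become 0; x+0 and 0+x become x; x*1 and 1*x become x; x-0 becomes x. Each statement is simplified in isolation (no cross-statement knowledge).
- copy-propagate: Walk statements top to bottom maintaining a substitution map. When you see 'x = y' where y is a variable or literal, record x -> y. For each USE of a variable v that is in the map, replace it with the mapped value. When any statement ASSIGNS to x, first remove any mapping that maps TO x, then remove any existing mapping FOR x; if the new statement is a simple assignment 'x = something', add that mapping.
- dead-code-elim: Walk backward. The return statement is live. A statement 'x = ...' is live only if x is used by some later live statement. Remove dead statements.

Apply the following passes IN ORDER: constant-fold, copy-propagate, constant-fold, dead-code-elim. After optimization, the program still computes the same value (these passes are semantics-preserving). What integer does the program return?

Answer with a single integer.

Initial IR:
  a = 4
  v = 2
  t = v
  z = 0
  u = 9
  c = z - u
  x = v
  return u
After constant-fold (8 stmts):
  a = 4
  v = 2
  t = v
  z = 0
  u = 9
  c = z - u
  x = v
  return u
After copy-propagate (8 stmts):
  a = 4
  v = 2
  t = 2
  z = 0
  u = 9
  c = 0 - 9
  x = 2
  return 9
After constant-fold (8 stmts):
  a = 4
  v = 2
  t = 2
  z = 0
  u = 9
  c = -9
  x = 2
  return 9
After dead-code-elim (1 stmts):
  return 9
Evaluate:
  a = 4  =>  a = 4
  v = 2  =>  v = 2
  t = v  =>  t = 2
  z = 0  =>  z = 0
  u = 9  =>  u = 9
  c = z - u  =>  c = -9
  x = v  =>  x = 2
  return u = 9

Answer: 9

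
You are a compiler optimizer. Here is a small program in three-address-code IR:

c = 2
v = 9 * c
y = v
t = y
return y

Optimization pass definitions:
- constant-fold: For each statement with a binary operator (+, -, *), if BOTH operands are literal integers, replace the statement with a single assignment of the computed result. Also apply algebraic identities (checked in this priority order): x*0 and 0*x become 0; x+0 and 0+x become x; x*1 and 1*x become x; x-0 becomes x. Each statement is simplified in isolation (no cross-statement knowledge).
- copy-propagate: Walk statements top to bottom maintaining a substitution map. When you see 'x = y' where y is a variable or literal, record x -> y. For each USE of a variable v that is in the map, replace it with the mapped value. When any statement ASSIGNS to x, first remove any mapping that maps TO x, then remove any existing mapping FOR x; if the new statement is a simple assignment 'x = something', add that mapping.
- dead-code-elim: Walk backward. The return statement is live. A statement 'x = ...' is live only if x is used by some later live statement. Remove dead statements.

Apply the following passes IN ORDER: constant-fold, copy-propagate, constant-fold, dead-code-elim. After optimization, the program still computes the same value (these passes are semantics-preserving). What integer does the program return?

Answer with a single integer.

Initial IR:
  c = 2
  v = 9 * c
  y = v
  t = y
  return y
After constant-fold (5 stmts):
  c = 2
  v = 9 * c
  y = v
  t = y
  return y
After copy-propagate (5 stmts):
  c = 2
  v = 9 * 2
  y = v
  t = v
  return v
After constant-fold (5 stmts):
  c = 2
  v = 18
  y = v
  t = v
  return v
After dead-code-elim (2 stmts):
  v = 18
  return v
Evaluate:
  c = 2  =>  c = 2
  v = 9 * c  =>  v = 18
  y = v  =>  y = 18
  t = y  =>  t = 18
  return y = 18

Answer: 18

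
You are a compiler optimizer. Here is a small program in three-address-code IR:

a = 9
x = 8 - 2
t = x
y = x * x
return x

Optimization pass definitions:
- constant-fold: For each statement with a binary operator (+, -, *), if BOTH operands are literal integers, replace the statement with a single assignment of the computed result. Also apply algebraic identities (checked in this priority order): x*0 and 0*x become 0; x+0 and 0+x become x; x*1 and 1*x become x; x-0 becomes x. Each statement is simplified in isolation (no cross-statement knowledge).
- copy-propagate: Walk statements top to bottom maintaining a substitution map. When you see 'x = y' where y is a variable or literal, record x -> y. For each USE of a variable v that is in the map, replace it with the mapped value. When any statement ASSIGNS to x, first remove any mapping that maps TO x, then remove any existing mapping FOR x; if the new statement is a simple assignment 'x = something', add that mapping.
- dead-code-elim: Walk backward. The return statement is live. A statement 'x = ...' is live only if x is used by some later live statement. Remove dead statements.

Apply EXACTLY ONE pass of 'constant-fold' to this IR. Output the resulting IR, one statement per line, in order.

Answer: a = 9
x = 6
t = x
y = x * x
return x

Derivation:
Applying constant-fold statement-by-statement:
  [1] a = 9  (unchanged)
  [2] x = 8 - 2  -> x = 6
  [3] t = x  (unchanged)
  [4] y = x * x  (unchanged)
  [5] return x  (unchanged)
Result (5 stmts):
  a = 9
  x = 6
  t = x
  y = x * x
  return x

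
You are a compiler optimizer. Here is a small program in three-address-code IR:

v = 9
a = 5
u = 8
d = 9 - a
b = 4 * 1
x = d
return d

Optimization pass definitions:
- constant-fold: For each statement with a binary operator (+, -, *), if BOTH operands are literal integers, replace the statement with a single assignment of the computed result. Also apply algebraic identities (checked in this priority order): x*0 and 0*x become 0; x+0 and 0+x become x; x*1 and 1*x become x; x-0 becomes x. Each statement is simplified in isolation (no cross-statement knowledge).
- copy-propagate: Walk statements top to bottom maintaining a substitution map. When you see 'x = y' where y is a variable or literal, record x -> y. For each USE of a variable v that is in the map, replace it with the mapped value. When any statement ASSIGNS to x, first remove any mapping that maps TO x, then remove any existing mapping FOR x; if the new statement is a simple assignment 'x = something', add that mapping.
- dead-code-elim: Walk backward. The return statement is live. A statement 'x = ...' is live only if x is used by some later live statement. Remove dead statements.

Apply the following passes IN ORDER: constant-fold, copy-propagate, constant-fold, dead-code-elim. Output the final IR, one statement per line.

Answer: d = 4
return d

Derivation:
Initial IR:
  v = 9
  a = 5
  u = 8
  d = 9 - a
  b = 4 * 1
  x = d
  return d
After constant-fold (7 stmts):
  v = 9
  a = 5
  u = 8
  d = 9 - a
  b = 4
  x = d
  return d
After copy-propagate (7 stmts):
  v = 9
  a = 5
  u = 8
  d = 9 - 5
  b = 4
  x = d
  return d
After constant-fold (7 stmts):
  v = 9
  a = 5
  u = 8
  d = 4
  b = 4
  x = d
  return d
After dead-code-elim (2 stmts):
  d = 4
  return d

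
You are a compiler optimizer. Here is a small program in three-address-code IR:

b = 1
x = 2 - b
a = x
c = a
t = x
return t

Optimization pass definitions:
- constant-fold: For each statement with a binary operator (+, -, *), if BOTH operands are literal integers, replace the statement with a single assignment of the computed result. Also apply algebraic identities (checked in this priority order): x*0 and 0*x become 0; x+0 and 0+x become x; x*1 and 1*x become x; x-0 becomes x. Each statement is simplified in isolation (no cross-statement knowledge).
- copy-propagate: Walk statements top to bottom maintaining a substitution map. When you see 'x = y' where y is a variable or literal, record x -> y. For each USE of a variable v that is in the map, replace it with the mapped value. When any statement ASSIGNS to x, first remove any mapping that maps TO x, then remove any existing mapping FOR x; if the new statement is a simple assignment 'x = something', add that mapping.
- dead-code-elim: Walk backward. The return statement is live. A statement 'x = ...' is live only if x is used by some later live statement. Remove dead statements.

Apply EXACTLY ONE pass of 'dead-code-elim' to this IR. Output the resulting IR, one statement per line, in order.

Applying dead-code-elim statement-by-statement:
  [6] return t  -> KEEP (return); live=['t']
  [5] t = x  -> KEEP; live=['x']
  [4] c = a  -> DEAD (c not live)
  [3] a = x  -> DEAD (a not live)
  [2] x = 2 - b  -> KEEP; live=['b']
  [1] b = 1  -> KEEP; live=[]
Result (4 stmts):
  b = 1
  x = 2 - b
  t = x
  return t

Answer: b = 1
x = 2 - b
t = x
return t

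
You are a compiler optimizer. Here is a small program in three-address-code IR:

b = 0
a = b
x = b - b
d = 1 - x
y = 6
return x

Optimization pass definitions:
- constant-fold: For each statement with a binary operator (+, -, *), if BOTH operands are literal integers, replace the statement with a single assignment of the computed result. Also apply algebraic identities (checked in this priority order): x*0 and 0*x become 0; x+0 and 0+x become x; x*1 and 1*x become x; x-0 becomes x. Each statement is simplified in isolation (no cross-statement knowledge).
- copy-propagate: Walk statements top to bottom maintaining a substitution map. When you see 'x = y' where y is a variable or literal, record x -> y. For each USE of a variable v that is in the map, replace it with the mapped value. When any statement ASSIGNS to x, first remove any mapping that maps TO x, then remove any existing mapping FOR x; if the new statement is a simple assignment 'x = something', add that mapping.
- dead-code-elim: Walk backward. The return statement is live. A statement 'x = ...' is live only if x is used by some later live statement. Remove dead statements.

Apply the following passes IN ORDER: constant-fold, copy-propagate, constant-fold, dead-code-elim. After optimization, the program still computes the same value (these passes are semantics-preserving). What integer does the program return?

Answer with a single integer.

Initial IR:
  b = 0
  a = b
  x = b - b
  d = 1 - x
  y = 6
  return x
After constant-fold (6 stmts):
  b = 0
  a = b
  x = b - b
  d = 1 - x
  y = 6
  return x
After copy-propagate (6 stmts):
  b = 0
  a = 0
  x = 0 - 0
  d = 1 - x
  y = 6
  return x
After constant-fold (6 stmts):
  b = 0
  a = 0
  x = 0
  d = 1 - x
  y = 6
  return x
After dead-code-elim (2 stmts):
  x = 0
  return x
Evaluate:
  b = 0  =>  b = 0
  a = b  =>  a = 0
  x = b - b  =>  x = 0
  d = 1 - x  =>  d = 1
  y = 6  =>  y = 6
  return x = 0

Answer: 0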